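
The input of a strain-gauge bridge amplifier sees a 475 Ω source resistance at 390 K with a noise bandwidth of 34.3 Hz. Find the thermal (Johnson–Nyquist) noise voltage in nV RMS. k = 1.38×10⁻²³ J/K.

18.7 nV

V_n = √(4kTRB)
4kTRB = 4 × 1.38×10⁻²³ × 390 × 4.75×10² × 3.43×10¹ = 3.51×10⁻¹⁶ V²
V_n = √(3.51×10⁻¹⁶) = 1.87×10⁻⁸ V = 18.7 nV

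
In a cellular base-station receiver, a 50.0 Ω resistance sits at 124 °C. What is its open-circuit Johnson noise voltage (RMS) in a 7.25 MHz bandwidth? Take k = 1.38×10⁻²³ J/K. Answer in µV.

T = 124 °C + 273.15 = 397.15 K
V_n = √(4kTRB)
4kTRB = 4 × 1.38×10⁻²³ × 397.15 × 5.00×10¹ × 7.25×10⁶ = 7.95×10⁻¹² V²
V_n = √(7.95×10⁻¹²) = 2.82×10⁻⁶ V = 2.82 µV

2.82 µV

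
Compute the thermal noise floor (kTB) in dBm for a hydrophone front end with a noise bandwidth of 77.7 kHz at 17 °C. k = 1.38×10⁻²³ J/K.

−125.1 dBm

T = 17 °C + 273.15 = 290.15 K
P_n = kTB = 1.38×10⁻²³ × 290.15 × 7.77×10⁴ = 3.11×10⁻¹⁶ W
In dBm: 10 log₁₀(3.11×10⁻¹⁶ / 10⁻³) = −125.1 dBm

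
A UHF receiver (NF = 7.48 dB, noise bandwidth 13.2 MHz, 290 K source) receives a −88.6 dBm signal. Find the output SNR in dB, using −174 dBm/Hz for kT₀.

6.7 dB

Noise floor: N = −174 + 10 log₁₀(B) + NF
10 log₁₀(1.32×10⁷) = 71.21 dB
N = −174 + 71.21 + 7.48 = −95.31 dBm
SNR = P_sig − N = −88.6 − (−95.31) = 6.71 dB → 6.7 dB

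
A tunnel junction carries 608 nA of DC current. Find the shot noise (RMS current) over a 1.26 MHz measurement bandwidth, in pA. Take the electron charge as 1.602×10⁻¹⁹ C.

I_n = √(2qI·B)
2qI·B = 2 × 1.602×10⁻¹⁹ × 6.08×10⁻⁷ × 1.26×10⁶ = 2.45×10⁻¹⁹ A²
I_n = √(2.45×10⁻¹⁹) = 4.95×10⁻¹⁰ A = 495 pA

495 pA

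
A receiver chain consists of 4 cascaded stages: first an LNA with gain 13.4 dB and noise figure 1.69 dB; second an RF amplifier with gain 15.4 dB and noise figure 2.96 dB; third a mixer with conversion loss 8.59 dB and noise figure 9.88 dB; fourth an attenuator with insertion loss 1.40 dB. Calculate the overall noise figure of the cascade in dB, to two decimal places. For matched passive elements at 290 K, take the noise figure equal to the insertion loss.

Convert to linear (a loss of L dB is a gain of −L dB): F_i = 10^(NF_i/10), G_i = 10^(G_i,dB/10)
  Stage 1: F_1 = 10^(1.69/10) = 1.476, G_1 = 10^(13.4/10) = 21.88
  Stage 2: F_2 = 10^(2.96/10) = 1.977, G_2 = 10^(15.4/10) = 34.67
  Stage 3: F_3 = 10^(9.88/10) = 9.727, G_3 = 10^(−8.59/10) = 0.1384
  Stage 4: F_4 = 10^(1.40/10) = 1.380, G_4 = 10^(−1.40/10) = 0.7244
Friis cascade:
  F = 1.476 + (1.977 − 1)/21.88 + (9.727 − 1)/758.6 + (1.380 − 1)/105.0 = 1.535
NF = 10 log₁₀(1.535) = 1.86 dB

1.86 dB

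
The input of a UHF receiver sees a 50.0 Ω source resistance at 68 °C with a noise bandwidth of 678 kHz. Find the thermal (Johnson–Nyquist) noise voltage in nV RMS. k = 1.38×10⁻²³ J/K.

799 nV

T = 68 °C + 273.15 = 341.15 K
V_n = √(4kTRB)
4kTRB = 4 × 1.38×10⁻²³ × 341.15 × 5.00×10¹ × 6.78×10⁵ = 6.38×10⁻¹³ V²
V_n = √(6.38×10⁻¹³) = 7.99×10⁻⁷ V = 799 nV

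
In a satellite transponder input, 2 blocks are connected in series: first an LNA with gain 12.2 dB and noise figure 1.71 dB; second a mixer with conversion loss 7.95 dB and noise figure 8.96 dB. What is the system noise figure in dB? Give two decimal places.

Convert to linear (a loss of L dB is a gain of −L dB): F_i = 10^(NF_i/10), G_i = 10^(G_i,dB/10)
  Stage 1: F_1 = 10^(1.71/10) = 1.483, G_1 = 10^(12.2/10) = 16.60
  Stage 2: F_2 = 10^(8.96/10) = 7.870, G_2 = 10^(−7.95/10) = 0.1603
Friis cascade:
  F = 1.483 + (7.870 − 1)/16.60 = 1.897
NF = 10 log₁₀(1.897) = 2.78 dB

2.78 dB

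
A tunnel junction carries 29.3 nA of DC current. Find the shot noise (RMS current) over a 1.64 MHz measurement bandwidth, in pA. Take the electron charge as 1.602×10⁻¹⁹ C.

124 pA

I_n = √(2qI·B)
2qI·B = 2 × 1.602×10⁻¹⁹ × 2.93×10⁻⁸ × 1.64×10⁶ = 1.54×10⁻²⁰ A²
I_n = √(1.54×10⁻²⁰) = 1.24×10⁻¹⁰ A = 124 pA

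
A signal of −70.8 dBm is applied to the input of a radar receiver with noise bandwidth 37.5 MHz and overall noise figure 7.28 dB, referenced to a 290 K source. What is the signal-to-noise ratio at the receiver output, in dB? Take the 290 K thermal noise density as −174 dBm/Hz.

20.2 dB

Noise floor: N = −174 + 10 log₁₀(B) + NF
10 log₁₀(3.75×10⁷) = 75.74 dB
N = −174 + 75.74 + 7.28 = −90.98 dBm
SNR = P_sig − N = −70.8 − (−90.98) = 20.18 dB → 20.2 dB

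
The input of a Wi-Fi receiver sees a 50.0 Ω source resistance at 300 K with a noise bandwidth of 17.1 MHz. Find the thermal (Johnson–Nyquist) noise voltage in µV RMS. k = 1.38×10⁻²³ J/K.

V_n = √(4kTRB)
4kTRB = 4 × 1.38×10⁻²³ × 300 × 5.00×10¹ × 1.71×10⁷ = 1.42×10⁻¹¹ V²
V_n = √(1.42×10⁻¹¹) = 3.76×10⁻⁶ V = 3.76 µV

3.76 µV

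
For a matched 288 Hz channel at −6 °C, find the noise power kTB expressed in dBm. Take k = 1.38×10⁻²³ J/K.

T = −6 °C + 273.15 = 267.15 K
P_n = kTB = 1.38×10⁻²³ × 267.15 × 2.88×10² = 1.06×10⁻¹⁸ W
In dBm: 10 log₁₀(1.06×10⁻¹⁸ / 10⁻³) = −149.7 dBm

−149.7 dBm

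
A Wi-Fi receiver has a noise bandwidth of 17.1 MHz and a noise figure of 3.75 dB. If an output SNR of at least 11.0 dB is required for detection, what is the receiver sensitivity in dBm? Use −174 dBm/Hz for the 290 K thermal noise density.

−86.9 dBm

Sensitivity = −174 + 10 log₁₀(B) + NF + SNR_min
= −174 + 72.33 + 3.75 + 11.0
= −86.92 dBm → −86.9 dBm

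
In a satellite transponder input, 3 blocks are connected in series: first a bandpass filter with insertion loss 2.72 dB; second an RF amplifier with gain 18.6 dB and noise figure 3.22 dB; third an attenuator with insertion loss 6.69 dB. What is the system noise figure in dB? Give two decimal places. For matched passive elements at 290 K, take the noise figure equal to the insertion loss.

Convert to linear (a loss of L dB is a gain of −L dB): F_i = 10^(NF_i/10), G_i = 10^(G_i,dB/10)
  Stage 1: F_1 = 10^(2.72/10) = 1.871, G_1 = 10^(−2.72/10) = 0.5346
  Stage 2: F_2 = 10^(3.22/10) = 2.099, G_2 = 10^(18.6/10) = 72.44
  Stage 3: F_3 = 10^(6.69/10) = 4.667, G_3 = 10^(−6.69/10) = 0.2143
Friis cascade:
  F = 1.871 + (2.099 − 1)/0.5346 + (4.667 − 1)/38.73 = 4.021
NF = 10 log₁₀(4.021) = 6.04 dB

6.04 dB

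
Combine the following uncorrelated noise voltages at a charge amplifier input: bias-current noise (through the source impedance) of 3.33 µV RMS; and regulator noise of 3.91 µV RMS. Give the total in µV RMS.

5.14 µV

Uncorrelated sources add in power (mean-square): V_tot = √(ΣV_i²)
V_tot = √[(3.33×10⁻⁶)² + (3.91×10⁻⁶)²] = 5.14×10⁻⁶ V = 5.14 µV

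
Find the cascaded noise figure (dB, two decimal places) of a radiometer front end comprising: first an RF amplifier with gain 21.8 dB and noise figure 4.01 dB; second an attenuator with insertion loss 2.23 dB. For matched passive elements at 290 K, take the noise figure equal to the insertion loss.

Convert to linear (a loss of L dB is a gain of −L dB): F_i = 10^(NF_i/10), G_i = 10^(G_i,dB/10)
  Stage 1: F_1 = 10^(4.01/10) = 2.518, G_1 = 10^(21.8/10) = 151.4
  Stage 2: F_2 = 10^(2.23/10) = 1.671, G_2 = 10^(−2.23/10) = 0.5984
Friis cascade:
  F = 2.518 + (1.671 − 1)/151.4 = 2.522
NF = 10 log₁₀(2.522) = 4.02 dB

4.02 dB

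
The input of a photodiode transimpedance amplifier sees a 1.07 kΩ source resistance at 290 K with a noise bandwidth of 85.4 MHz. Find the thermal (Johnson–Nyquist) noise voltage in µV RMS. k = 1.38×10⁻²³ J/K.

V_n = √(4kTRB)
4kTRB = 4 × 1.38×10⁻²³ × 290 × 1.07×10³ × 8.54×10⁷ = 1.46×10⁻⁹ V²
V_n = √(1.46×10⁻⁹) = 3.82×10⁻⁵ V = 38.2 µV

38.2 µV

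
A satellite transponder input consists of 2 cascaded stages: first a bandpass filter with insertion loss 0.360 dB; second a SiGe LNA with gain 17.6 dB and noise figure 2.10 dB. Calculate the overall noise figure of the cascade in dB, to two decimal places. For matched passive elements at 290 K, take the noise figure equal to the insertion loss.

Convert to linear (a loss of L dB is a gain of −L dB): F_i = 10^(NF_i/10), G_i = 10^(G_i,dB/10)
  Stage 1: F_1 = 10^(0.360/10) = 1.086, G_1 = 10^(−0.360/10) = 0.9204
  Stage 2: F_2 = 10^(2.10/10) = 1.622, G_2 = 10^(17.6/10) = 57.54
Friis cascade:
  F = 1.086 + (1.622 − 1)/0.9204 = 1.762
NF = 10 log₁₀(1.762) = 2.46 dB

2.46 dB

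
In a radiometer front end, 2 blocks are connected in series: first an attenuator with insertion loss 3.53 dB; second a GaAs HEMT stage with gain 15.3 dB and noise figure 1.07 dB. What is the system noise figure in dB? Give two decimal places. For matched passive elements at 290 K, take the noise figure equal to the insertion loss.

Convert to linear (a loss of L dB is a gain of −L dB): F_i = 10^(NF_i/10), G_i = 10^(G_i,dB/10)
  Stage 1: F_1 = 10^(3.53/10) = 2.254, G_1 = 10^(−3.53/10) = 0.4436
  Stage 2: F_2 = 10^(1.07/10) = 1.279, G_2 = 10^(15.3/10) = 33.88
Friis cascade:
  F = 2.254 + (1.279 − 1)/0.4436 = 2.884
NF = 10 log₁₀(2.884) = 4.60 dB

4.60 dB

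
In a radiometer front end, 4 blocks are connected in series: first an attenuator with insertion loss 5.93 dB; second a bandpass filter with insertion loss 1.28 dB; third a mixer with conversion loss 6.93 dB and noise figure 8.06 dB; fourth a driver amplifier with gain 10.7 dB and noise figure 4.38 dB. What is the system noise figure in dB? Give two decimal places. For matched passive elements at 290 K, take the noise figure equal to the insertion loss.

Convert to linear (a loss of L dB is a gain of −L dB): F_i = 10^(NF_i/10), G_i = 10^(G_i,dB/10)
  Stage 1: F_1 = 10^(5.93/10) = 3.917, G_1 = 10^(−5.93/10) = 0.2553
  Stage 2: F_2 = 10^(1.28/10) = 1.343, G_2 = 10^(−1.28/10) = 0.7447
  Stage 3: F_3 = 10^(8.06/10) = 6.397, G_3 = 10^(−6.93/10) = 0.2028
  Stage 4: F_4 = 10^(4.38/10) = 2.742, G_4 = 10^(10.7/10) = 11.75
Friis cascade:
  F = 3.917 + (1.343 − 1)/0.2553 + (6.397 − 1)/0.1901 + (2.742 − 1)/0.03855 = 78.83
NF = 10 log₁₀(78.83) = 18.97 dB

18.97 dB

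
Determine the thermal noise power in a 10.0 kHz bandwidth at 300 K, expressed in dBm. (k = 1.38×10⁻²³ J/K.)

−133.8 dBm

P_n = kTB = 1.38×10⁻²³ × 300 × 1.00×10⁴ = 4.14×10⁻¹⁷ W
In dBm: 10 log₁₀(4.14×10⁻¹⁷ / 10⁻³) = −133.8 dBm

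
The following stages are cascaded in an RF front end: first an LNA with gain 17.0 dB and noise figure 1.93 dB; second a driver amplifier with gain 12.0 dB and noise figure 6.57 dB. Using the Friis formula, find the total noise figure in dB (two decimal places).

2.12 dB

Convert to linear (a loss of L dB is a gain of −L dB): F_i = 10^(NF_i/10), G_i = 10^(G_i,dB/10)
  Stage 1: F_1 = 10^(1.93/10) = 1.560, G_1 = 10^(17.0/10) = 50.12
  Stage 2: F_2 = 10^(6.57/10) = 4.539, G_2 = 10^(12.0/10) = 15.85
Friis cascade:
  F = 1.560 + (4.539 − 1)/50.12 = 1.630
NF = 10 log₁₀(1.630) = 2.12 dB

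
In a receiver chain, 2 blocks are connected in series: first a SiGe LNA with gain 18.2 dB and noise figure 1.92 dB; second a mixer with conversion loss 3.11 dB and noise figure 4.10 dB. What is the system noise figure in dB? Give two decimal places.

1.99 dB

Convert to linear (a loss of L dB is a gain of −L dB): F_i = 10^(NF_i/10), G_i = 10^(G_i,dB/10)
  Stage 1: F_1 = 10^(1.92/10) = 1.556, G_1 = 10^(18.2/10) = 66.07
  Stage 2: F_2 = 10^(4.10/10) = 2.570, G_2 = 10^(−3.11/10) = 0.4887
Friis cascade:
  F = 1.556 + (2.570 − 1)/66.07 = 1.580
NF = 10 log₁₀(1.580) = 1.99 dB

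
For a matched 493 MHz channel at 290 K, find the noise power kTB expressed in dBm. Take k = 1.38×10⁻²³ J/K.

P_n = kTB = 1.38×10⁻²³ × 290 × 4.93×10⁸ = 1.97×10⁻¹² W
In dBm: 10 log₁₀(1.97×10⁻¹² / 10⁻³) = −87.0 dBm

−87.0 dBm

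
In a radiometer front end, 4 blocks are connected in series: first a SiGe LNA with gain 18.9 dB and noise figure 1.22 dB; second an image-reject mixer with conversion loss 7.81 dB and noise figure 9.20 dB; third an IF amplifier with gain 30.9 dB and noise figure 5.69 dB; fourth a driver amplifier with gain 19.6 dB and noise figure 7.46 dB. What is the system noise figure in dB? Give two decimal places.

Convert to linear (a loss of L dB is a gain of −L dB): F_i = 10^(NF_i/10), G_i = 10^(G_i,dB/10)
  Stage 1: F_1 = 10^(1.22/10) = 1.324, G_1 = 10^(18.9/10) = 77.62
  Stage 2: F_2 = 10^(9.20/10) = 8.318, G_2 = 10^(−7.81/10) = 0.1656
  Stage 3: F_3 = 10^(5.69/10) = 3.707, G_3 = 10^(30.9/10) = 1230
  Stage 4: F_4 = 10^(7.46/10) = 5.572, G_4 = 10^(19.6/10) = 91.20
Friis cascade:
  F = 1.324 + (8.318 − 1)/77.62 + (3.707 − 1)/12.85 + (5.572 − 1)/1.581×10⁴ = 1.629
NF = 10 log₁₀(1.629) = 2.12 dB

2.12 dB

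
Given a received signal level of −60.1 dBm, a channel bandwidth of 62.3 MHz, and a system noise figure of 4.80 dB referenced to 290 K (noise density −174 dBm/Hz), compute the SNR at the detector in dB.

Noise floor: N = −174 + 10 log₁₀(B) + NF
10 log₁₀(6.23×10⁷) = 77.94 dB
N = −174 + 77.94 + 4.80 = −91.26 dBm
SNR = P_sig − N = −60.1 − (−91.26) = 31.16 dB → 31.2 dB

31.2 dB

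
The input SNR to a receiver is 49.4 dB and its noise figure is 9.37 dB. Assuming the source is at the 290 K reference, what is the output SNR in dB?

By definition F = SNR_in/SNR_out, so in dB: SNR_out = SNR_in − NF
SNR_out = 49.4 − 9.37 = 40.03 dB

40.03 dB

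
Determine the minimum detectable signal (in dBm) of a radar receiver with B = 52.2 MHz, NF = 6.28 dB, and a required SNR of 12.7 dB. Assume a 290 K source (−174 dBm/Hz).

−77.8 dBm

Sensitivity = −174 + 10 log₁₀(B) + NF + SNR_min
= −174 + 77.18 + 6.28 + 12.7
= −77.84 dBm → −77.8 dBm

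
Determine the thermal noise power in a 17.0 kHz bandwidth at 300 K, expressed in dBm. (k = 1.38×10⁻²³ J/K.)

−131.5 dBm

P_n = kTB = 1.38×10⁻²³ × 300 × 1.70×10⁴ = 7.04×10⁻¹⁷ W
In dBm: 10 log₁₀(7.04×10⁻¹⁷ / 10⁻³) = −131.5 dBm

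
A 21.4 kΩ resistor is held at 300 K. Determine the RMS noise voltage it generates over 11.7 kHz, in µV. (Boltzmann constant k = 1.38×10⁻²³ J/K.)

2.04 µV

V_n = √(4kTRB)
4kTRB = 4 × 1.38×10⁻²³ × 300 × 2.14×10⁴ × 1.17×10⁴ = 4.15×10⁻¹² V²
V_n = √(4.15×10⁻¹²) = 2.04×10⁻⁶ V = 2.04 µV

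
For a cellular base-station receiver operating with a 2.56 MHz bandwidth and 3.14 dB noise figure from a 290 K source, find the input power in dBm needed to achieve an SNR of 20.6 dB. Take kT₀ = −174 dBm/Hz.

Sensitivity = −174 + 10 log₁₀(B) + NF + SNR_min
= −174 + 64.08 + 3.14 + 20.6
= −86.18 dBm → −86.2 dBm

−86.2 dBm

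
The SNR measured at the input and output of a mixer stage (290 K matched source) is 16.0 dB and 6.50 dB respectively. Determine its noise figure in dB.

9.50 dB

NF (dB) = SNR_in(dB) − SNR_out(dB) when the source is at T₀
NF = 16.0 − 6.50 = 9.50 dB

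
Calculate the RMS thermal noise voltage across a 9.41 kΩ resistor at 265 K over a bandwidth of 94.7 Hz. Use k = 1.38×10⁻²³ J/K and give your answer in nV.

114 nV

V_n = √(4kTRB)
4kTRB = 4 × 1.38×10⁻²³ × 265 × 9.41×10³ × 9.47×10¹ = 1.30×10⁻¹⁴ V²
V_n = √(1.30×10⁻¹⁴) = 1.14×10⁻⁷ V = 114 nV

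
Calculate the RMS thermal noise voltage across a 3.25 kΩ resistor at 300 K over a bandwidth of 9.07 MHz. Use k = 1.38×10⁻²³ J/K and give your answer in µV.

22.1 µV

V_n = √(4kTRB)
4kTRB = 4 × 1.38×10⁻²³ × 300 × 3.25×10³ × 9.07×10⁶ = 4.88×10⁻¹⁰ V²
V_n = √(4.88×10⁻¹⁰) = 2.21×10⁻⁵ V = 22.1 µV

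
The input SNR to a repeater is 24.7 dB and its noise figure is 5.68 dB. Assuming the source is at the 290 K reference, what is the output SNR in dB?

19.02 dB

By definition F = SNR_in/SNR_out, so in dB: SNR_out = SNR_in − NF
SNR_out = 24.7 − 5.68 = 19.02 dB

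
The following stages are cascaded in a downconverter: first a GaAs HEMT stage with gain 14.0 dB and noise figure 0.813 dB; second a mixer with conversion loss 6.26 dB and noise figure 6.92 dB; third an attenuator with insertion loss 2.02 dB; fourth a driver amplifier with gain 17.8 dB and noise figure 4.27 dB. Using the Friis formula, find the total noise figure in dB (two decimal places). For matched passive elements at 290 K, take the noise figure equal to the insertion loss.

Convert to linear (a loss of L dB is a gain of −L dB): F_i = 10^(NF_i/10), G_i = 10^(G_i,dB/10)
  Stage 1: F_1 = 10^(0.813/10) = 1.206, G_1 = 10^(14.0/10) = 25.12
  Stage 2: F_2 = 10^(6.92/10) = 4.920, G_2 = 10^(−6.26/10) = 0.2366
  Stage 3: F_3 = 10^(2.02/10) = 1.592, G_3 = 10^(−2.02/10) = 0.6281
  Stage 4: F_4 = 10^(4.27/10) = 2.673, G_4 = 10^(17.8/10) = 60.26
Friis cascade:
  F = 1.206 + (4.920 − 1)/25.12 + (1.592 − 1)/5.943 + (2.673 − 1)/3.733 = 1.910
NF = 10 log₁₀(1.910) = 2.81 dB

2.81 dB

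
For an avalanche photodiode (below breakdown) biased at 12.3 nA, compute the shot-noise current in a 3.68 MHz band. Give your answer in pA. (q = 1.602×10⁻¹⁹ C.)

120 pA

I_n = √(2qI·B)
2qI·B = 2 × 1.602×10⁻¹⁹ × 1.23×10⁻⁸ × 3.68×10⁶ = 1.45×10⁻²⁰ A²
I_n = √(1.45×10⁻²⁰) = 1.20×10⁻¹⁰ A = 120 pA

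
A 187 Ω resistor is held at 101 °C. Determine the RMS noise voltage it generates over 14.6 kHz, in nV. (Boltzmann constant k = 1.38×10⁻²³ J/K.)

237 nV

T = 101 °C + 273.15 = 374.15 K
V_n = √(4kTRB)
4kTRB = 4 × 1.38×10⁻²³ × 374.15 × 1.87×10² × 1.46×10⁴ = 5.64×10⁻¹⁴ V²
V_n = √(5.64×10⁻¹⁴) = 2.37×10⁻⁷ V = 237 nV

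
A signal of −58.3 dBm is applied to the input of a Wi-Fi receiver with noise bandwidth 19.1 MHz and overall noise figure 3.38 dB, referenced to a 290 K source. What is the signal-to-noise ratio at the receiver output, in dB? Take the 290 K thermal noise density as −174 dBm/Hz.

39.5 dB

Noise floor: N = −174 + 10 log₁₀(B) + NF
10 log₁₀(1.91×10⁷) = 72.81 dB
N = −174 + 72.81 + 3.38 = −97.81 dBm
SNR = P_sig − N = −58.3 − (−97.81) = 39.51 dB → 39.5 dB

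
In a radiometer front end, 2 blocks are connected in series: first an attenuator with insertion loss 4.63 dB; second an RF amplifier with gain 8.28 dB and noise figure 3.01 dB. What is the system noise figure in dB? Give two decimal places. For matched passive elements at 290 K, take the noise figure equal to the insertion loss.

Convert to linear (a loss of L dB is a gain of −L dB): F_i = 10^(NF_i/10), G_i = 10^(G_i,dB/10)
  Stage 1: F_1 = 10^(4.63/10) = 2.904, G_1 = 10^(−4.63/10) = 0.3443
  Stage 2: F_2 = 10^(3.01/10) = 2.000, G_2 = 10^(8.28/10) = 6.730
Friis cascade:
  F = 2.904 + (2.000 − 1)/0.3443 = 5.808
NF = 10 log₁₀(5.808) = 7.64 dB

7.64 dB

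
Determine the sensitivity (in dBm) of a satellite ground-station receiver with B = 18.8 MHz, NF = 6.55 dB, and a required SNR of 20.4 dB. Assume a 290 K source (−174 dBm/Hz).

−74.3 dBm

Sensitivity = −174 + 10 log₁₀(B) + NF + SNR_min
= −174 + 72.74 + 6.55 + 20.4
= −74.31 dBm → −74.3 dBm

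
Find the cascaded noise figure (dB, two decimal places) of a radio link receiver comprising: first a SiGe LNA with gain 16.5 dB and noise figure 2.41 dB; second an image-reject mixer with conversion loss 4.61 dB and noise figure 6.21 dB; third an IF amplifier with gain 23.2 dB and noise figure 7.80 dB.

Convert to linear (a loss of L dB is a gain of −L dB): F_i = 10^(NF_i/10), G_i = 10^(G_i,dB/10)
  Stage 1: F_1 = 10^(2.41/10) = 1.742, G_1 = 10^(16.5/10) = 44.67
  Stage 2: F_2 = 10^(6.21/10) = 4.178, G_2 = 10^(−4.61/10) = 0.3459
  Stage 3: F_3 = 10^(7.80/10) = 6.026, G_3 = 10^(23.2/10) = 208.9
Friis cascade:
  F = 1.742 + (4.178 − 1)/44.67 + (6.026 − 1)/15.45 = 2.138
NF = 10 log₁₀(2.138) = 3.30 dB

3.30 dB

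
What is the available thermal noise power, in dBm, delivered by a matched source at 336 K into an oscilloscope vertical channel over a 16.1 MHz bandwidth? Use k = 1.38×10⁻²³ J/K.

−101.3 dBm

P_n = kTB = 1.38×10⁻²³ × 336 × 1.61×10⁷ = 7.47×10⁻¹⁴ W
In dBm: 10 log₁₀(7.47×10⁻¹⁴ / 10⁻³) = −101.3 dBm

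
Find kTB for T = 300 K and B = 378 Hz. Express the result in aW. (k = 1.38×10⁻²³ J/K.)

1.56 aW

P_n = kTB = 1.38×10⁻²³ × 300 × 3.78×10² = 1.56×10⁻¹⁸ W = 1.56 aW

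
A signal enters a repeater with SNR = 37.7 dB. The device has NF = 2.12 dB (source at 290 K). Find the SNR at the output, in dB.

By definition F = SNR_in/SNR_out, so in dB: SNR_out = SNR_in − NF
SNR_out = 37.7 − 2.12 = 35.58 dB

35.58 dB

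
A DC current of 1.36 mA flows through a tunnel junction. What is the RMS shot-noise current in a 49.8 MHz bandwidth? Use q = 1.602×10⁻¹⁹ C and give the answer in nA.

147 nA

I_n = √(2qI·B)
2qI·B = 2 × 1.602×10⁻¹⁹ × 1.36×10⁻³ × 4.98×10⁷ = 2.17×10⁻¹⁴ A²
I_n = √(2.17×10⁻¹⁴) = 1.47×10⁻⁷ A = 147 nA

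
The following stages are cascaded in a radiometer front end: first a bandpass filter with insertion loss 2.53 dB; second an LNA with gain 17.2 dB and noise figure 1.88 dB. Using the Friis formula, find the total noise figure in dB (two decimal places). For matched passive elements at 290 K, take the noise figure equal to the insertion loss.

4.41 dB

Convert to linear (a loss of L dB is a gain of −L dB): F_i = 10^(NF_i/10), G_i = 10^(G_i,dB/10)
  Stage 1: F_1 = 10^(2.53/10) = 1.791, G_1 = 10^(−2.53/10) = 0.5585
  Stage 2: F_2 = 10^(1.88/10) = 1.542, G_2 = 10^(17.2/10) = 52.48
Friis cascade:
  F = 1.791 + (1.542 − 1)/0.5585 = 2.761
NF = 10 log₁₀(2.761) = 4.41 dB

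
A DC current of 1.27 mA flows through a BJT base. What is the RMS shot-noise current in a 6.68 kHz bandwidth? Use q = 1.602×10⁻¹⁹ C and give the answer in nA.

1.65 nA

I_n = √(2qI·B)
2qI·B = 2 × 1.602×10⁻¹⁹ × 1.27×10⁻³ × 6.68×10³ = 2.72×10⁻¹⁸ A²
I_n = √(2.72×10⁻¹⁸) = 1.65×10⁻⁹ A = 1.65 nA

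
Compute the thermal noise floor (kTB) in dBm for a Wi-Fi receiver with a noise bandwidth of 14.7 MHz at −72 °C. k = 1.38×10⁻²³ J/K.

−103.9 dBm

T = −72 °C + 273.15 = 201.15 K
P_n = kTB = 1.38×10⁻²³ × 201.15 × 1.47×10⁷ = 4.08×10⁻¹⁴ W
In dBm: 10 log₁₀(4.08×10⁻¹⁴ / 10⁻³) = −103.9 dBm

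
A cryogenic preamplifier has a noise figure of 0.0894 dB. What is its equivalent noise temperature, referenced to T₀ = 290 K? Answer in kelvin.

6.03 K

F = 10^(0.0894/10) = 1.0208
T_e = (F − 1)·T₀ = (1.0208 − 1) × 290 = 6.03 K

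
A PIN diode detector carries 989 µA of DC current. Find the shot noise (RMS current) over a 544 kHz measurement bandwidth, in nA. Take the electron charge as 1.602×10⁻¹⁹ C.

I_n = √(2qI·B)
2qI·B = 2 × 1.602×10⁻¹⁹ × 9.89×10⁻⁴ × 5.44×10⁵ = 1.72×10⁻¹⁶ A²
I_n = √(1.72×10⁻¹⁶) = 1.31×10⁻⁸ A = 13.1 nA

13.1 nA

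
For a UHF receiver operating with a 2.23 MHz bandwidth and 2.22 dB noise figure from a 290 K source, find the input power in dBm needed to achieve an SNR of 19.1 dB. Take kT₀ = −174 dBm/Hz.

Sensitivity = −174 + 10 log₁₀(B) + NF + SNR_min
= −174 + 63.48 + 2.22 + 19.1
= −89.20 dBm → −89.2 dBm

−89.2 dBm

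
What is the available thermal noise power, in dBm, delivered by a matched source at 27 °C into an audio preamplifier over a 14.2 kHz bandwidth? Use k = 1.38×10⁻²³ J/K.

−132.3 dBm

T = 27 °C + 273.15 = 300.15 K
P_n = kTB = 1.38×10⁻²³ × 300.15 × 1.42×10⁴ = 5.88×10⁻¹⁷ W
In dBm: 10 log₁₀(5.88×10⁻¹⁷ / 10⁻³) = −132.3 dBm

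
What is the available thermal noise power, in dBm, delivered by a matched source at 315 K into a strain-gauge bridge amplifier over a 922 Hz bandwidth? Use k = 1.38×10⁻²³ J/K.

−144.0 dBm

P_n = kTB = 1.38×10⁻²³ × 315 × 9.22×10² = 4.01×10⁻¹⁸ W
In dBm: 10 log₁₀(4.01×10⁻¹⁸ / 10⁻³) = −144.0 dBm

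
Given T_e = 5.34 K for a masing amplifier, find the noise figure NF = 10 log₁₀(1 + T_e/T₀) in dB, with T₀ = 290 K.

F = 1 + T_e/T₀ = 1 + 5.34/290 = 1.01841
NF = 10 log₁₀(1.01841) = 0.079 dB

0.079 dB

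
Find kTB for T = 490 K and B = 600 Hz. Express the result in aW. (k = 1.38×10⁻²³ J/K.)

P_n = kTB = 1.38×10⁻²³ × 490 × 6.00×10² = 4.06×10⁻¹⁸ W = 4.06 aW

4.06 aW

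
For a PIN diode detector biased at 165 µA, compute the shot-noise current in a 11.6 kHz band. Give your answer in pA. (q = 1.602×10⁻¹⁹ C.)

I_n = √(2qI·B)
2qI·B = 2 × 1.602×10⁻¹⁹ × 1.65×10⁻⁴ × 1.16×10⁴ = 6.13×10⁻¹⁹ A²
I_n = √(6.13×10⁻¹⁹) = 7.83×10⁻¹⁰ A = 783 pA

783 pA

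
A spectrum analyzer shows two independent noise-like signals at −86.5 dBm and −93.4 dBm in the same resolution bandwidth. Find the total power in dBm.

Convert to linear, add, convert back:
P₁ = 2.24×10⁻¹² W, P₂ = 4.57×10⁻¹³ W
P_tot = 2.70×10⁻¹² W → 10 log₁₀(P_tot / 10⁻³) = −85.7 dBm

−85.7 dBm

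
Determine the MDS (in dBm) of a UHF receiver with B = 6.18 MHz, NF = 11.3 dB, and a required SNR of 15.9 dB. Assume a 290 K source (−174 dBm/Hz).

Sensitivity = −174 + 10 log₁₀(B) + NF + SNR_min
= −174 + 67.91 + 11.3 + 15.9
= −78.89 dBm → −78.9 dBm

−78.9 dBm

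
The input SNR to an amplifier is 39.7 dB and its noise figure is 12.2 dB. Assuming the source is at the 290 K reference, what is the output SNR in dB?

27.5 dB

By definition F = SNR_in/SNR_out, so in dB: SNR_out = SNR_in − NF
SNR_out = 39.7 − 12.2 = 27.5 dB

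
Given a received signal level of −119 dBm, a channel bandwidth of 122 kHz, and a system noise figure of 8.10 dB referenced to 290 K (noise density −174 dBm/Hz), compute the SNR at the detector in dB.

−4.0 dB

Noise floor: N = −174 + 10 log₁₀(B) + NF
10 log₁₀(1.22×10⁵) = 50.86 dB
N = −174 + 50.86 + 8.10 = −115.04 dBm
SNR = P_sig − N = −119 − (−115.04) = −3.96 dB → −4.0 dB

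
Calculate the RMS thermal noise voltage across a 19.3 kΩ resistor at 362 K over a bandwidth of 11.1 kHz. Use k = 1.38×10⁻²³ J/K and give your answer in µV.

V_n = √(4kTRB)
4kTRB = 4 × 1.38×10⁻²³ × 362 × 1.93×10⁴ × 1.11×10⁴ = 4.28×10⁻¹² V²
V_n = √(4.28×10⁻¹²) = 2.07×10⁻⁶ V = 2.07 µV

2.07 µV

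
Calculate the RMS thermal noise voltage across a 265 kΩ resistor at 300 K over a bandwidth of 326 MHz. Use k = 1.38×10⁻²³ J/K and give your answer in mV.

1.20 mV

V_n = √(4kTRB)
4kTRB = 4 × 1.38×10⁻²³ × 300 × 2.65×10⁵ × 3.26×10⁸ = 1.43×10⁻⁶ V²
V_n = √(1.43×10⁻⁶) = 1.20×10⁻³ V = 1.20 mV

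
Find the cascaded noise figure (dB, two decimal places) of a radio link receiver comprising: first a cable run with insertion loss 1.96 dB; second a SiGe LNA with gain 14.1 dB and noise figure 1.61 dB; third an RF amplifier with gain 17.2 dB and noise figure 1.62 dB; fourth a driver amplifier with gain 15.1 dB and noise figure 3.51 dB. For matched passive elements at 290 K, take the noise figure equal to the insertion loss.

Convert to linear (a loss of L dB is a gain of −L dB): F_i = 10^(NF_i/10), G_i = 10^(G_i,dB/10)
  Stage 1: F_1 = 10^(1.96/10) = 1.570, G_1 = 10^(−1.96/10) = 0.6368
  Stage 2: F_2 = 10^(1.61/10) = 1.449, G_2 = 10^(14.1/10) = 25.70
  Stage 3: F_3 = 10^(1.62/10) = 1.452, G_3 = 10^(17.2/10) = 52.48
  Stage 4: F_4 = 10^(3.51/10) = 2.244, G_4 = 10^(15.1/10) = 32.36
Friis cascade:
  F = 1.570 + (1.449 − 1)/0.6368 + (1.452 − 1)/16.37 + (2.244 − 1)/859.0 = 2.304
NF = 10 log₁₀(2.304) = 3.63 dB

3.63 dB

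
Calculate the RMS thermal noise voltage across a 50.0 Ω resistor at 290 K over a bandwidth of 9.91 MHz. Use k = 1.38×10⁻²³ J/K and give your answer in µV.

V_n = √(4kTRB)
4kTRB = 4 × 1.38×10⁻²³ × 290 × 5.00×10¹ × 9.91×10⁶ = 7.93×10⁻¹² V²
V_n = √(7.93×10⁻¹²) = 2.82×10⁻⁶ V = 2.82 µV

2.82 µV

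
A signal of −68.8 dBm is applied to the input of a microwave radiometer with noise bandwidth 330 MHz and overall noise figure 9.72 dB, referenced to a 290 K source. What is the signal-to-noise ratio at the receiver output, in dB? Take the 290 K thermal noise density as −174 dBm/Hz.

Noise floor: N = −174 + 10 log₁₀(B) + NF
10 log₁₀(3.30×10⁸) = 85.19 dB
N = −174 + 85.19 + 9.72 = −79.09 dBm
SNR = P_sig − N = −68.8 − (−79.09) = 10.29 dB → 10.3 dB

10.3 dB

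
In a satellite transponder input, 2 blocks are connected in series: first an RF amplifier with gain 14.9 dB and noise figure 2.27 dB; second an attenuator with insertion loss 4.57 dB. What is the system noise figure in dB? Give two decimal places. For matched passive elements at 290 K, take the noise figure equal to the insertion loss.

2.42 dB

Convert to linear (a loss of L dB is a gain of −L dB): F_i = 10^(NF_i/10), G_i = 10^(G_i,dB/10)
  Stage 1: F_1 = 10^(2.27/10) = 1.687, G_1 = 10^(14.9/10) = 30.90
  Stage 2: F_2 = 10^(4.57/10) = 2.864, G_2 = 10^(−4.57/10) = 0.3491
Friis cascade:
  F = 1.687 + (2.864 − 1)/30.90 = 1.747
NF = 10 log₁₀(1.747) = 2.42 dB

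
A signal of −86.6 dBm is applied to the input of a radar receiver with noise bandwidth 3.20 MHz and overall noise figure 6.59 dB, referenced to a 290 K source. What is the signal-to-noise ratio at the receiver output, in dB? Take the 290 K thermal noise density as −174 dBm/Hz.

Noise floor: N = −174 + 10 log₁₀(B) + NF
10 log₁₀(3.20×10⁶) = 65.05 dB
N = −174 + 65.05 + 6.59 = −102.36 dBm
SNR = P_sig − N = −86.6 − (−102.36) = 15.76 dB → 15.8 dB

15.8 dB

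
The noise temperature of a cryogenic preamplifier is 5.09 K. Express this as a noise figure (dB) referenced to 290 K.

0.076 dB

F = 1 + T_e/T₀ = 1 + 5.09/290 = 1.01755
NF = 10 log₁₀(1.01755) = 0.076 dB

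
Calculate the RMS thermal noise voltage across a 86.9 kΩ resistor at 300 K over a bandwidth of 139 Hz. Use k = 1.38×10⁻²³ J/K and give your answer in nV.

447 nV

V_n = √(4kTRB)
4kTRB = 4 × 1.38×10⁻²³ × 300 × 8.69×10⁴ × 1.39×10² = 2.00×10⁻¹³ V²
V_n = √(2.00×10⁻¹³) = 4.47×10⁻⁷ V = 447 nV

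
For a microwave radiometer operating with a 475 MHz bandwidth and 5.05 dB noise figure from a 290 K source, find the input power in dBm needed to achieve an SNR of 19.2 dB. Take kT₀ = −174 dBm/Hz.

−63.0 dBm

Sensitivity = −174 + 10 log₁₀(B) + NF + SNR_min
= −174 + 86.77 + 5.05 + 19.2
= −62.98 dBm → −63.0 dBm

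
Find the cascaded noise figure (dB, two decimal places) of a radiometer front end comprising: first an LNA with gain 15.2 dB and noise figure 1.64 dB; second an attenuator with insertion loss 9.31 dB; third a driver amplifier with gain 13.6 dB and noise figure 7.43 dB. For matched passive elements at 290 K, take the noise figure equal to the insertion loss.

4.55 dB

Convert to linear (a loss of L dB is a gain of −L dB): F_i = 10^(NF_i/10), G_i = 10^(G_i,dB/10)
  Stage 1: F_1 = 10^(1.64/10) = 1.459, G_1 = 10^(15.2/10) = 33.11
  Stage 2: F_2 = 10^(9.31/10) = 8.531, G_2 = 10^(−9.31/10) = 0.1172
  Stage 3: F_3 = 10^(7.43/10) = 5.534, G_3 = 10^(13.6/10) = 22.91
Friis cascade:
  F = 1.459 + (8.531 − 1)/33.11 + (5.534 − 1)/3.882 = 2.854
NF = 10 log₁₀(2.854) = 4.55 dB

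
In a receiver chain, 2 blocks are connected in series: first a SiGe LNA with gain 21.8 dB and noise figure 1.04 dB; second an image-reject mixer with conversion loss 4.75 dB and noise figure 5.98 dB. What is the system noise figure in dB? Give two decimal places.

Convert to linear (a loss of L dB is a gain of −L dB): F_i = 10^(NF_i/10), G_i = 10^(G_i,dB/10)
  Stage 1: F_1 = 10^(1.04/10) = 1.271, G_1 = 10^(21.8/10) = 151.4
  Stage 2: F_2 = 10^(5.98/10) = 3.963, G_2 = 10^(−4.75/10) = 0.3350
Friis cascade:
  F = 1.271 + (3.963 − 1)/151.4 = 1.290
NF = 10 log₁₀(1.290) = 1.11 dB

1.11 dB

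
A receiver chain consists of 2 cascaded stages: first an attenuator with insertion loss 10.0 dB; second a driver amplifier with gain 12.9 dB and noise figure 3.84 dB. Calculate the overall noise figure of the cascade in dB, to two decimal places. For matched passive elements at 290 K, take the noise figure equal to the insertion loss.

Convert to linear (a loss of L dB is a gain of −L dB): F_i = 10^(NF_i/10), G_i = 10^(G_i,dB/10)
  Stage 1: F_1 = 10^(10.0/10) = 10.00, G_1 = 10^(−10.0/10) = 0.1000
  Stage 2: F_2 = 10^(3.84/10) = 2.421, G_2 = 10^(12.9/10) = 19.50
Friis cascade:
  F = 10.00 + (2.421 − 1)/0.1000 = 24.21
NF = 10 log₁₀(24.21) = 13.84 dB

13.84 dB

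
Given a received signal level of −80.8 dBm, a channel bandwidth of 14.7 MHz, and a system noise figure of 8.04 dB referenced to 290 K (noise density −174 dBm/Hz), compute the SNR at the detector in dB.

Noise floor: N = −174 + 10 log₁₀(B) + NF
10 log₁₀(1.47×10⁷) = 71.67 dB
N = −174 + 71.67 + 8.04 = −94.29 dBm
SNR = P_sig − N = −80.8 − (−94.29) = 13.49 dB → 13.5 dB

13.5 dB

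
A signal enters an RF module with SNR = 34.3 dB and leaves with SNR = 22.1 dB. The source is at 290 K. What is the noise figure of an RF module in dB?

NF (dB) = SNR_in(dB) − SNR_out(dB) when the source is at T₀
NF = 34.3 − 22.1 = 12.2 dB

12.2 dB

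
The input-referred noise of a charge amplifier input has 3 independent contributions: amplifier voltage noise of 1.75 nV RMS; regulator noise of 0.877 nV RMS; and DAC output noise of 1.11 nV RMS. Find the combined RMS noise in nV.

2.25 nV

Uncorrelated sources add in power (mean-square): V_tot = √(ΣV_i²)
V_tot = √[(1.75×10⁻⁹)² + (8.77×10⁻¹⁰)² + (1.11×10⁻⁹)²] = 2.25×10⁻⁹ V = 2.25 nV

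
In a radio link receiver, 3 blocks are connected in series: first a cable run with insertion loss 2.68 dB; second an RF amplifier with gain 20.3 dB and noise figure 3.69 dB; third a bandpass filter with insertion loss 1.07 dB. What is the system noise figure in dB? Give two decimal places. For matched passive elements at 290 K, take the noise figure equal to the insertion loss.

6.37 dB

Convert to linear (a loss of L dB is a gain of −L dB): F_i = 10^(NF_i/10), G_i = 10^(G_i,dB/10)
  Stage 1: F_1 = 10^(2.68/10) = 1.854, G_1 = 10^(−2.68/10) = 0.5395
  Stage 2: F_2 = 10^(3.69/10) = 2.339, G_2 = 10^(20.3/10) = 107.2
  Stage 3: F_3 = 10^(1.07/10) = 1.279, G_3 = 10^(−1.07/10) = 0.7816
Friis cascade:
  F = 1.854 + (2.339 − 1)/0.5395 + (1.279 − 1)/57.81 = 4.340
NF = 10 log₁₀(4.340) = 6.37 dB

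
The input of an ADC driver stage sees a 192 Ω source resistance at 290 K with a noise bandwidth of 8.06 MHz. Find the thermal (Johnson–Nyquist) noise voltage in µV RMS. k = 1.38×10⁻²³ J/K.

V_n = √(4kTRB)
4kTRB = 4 × 1.38×10⁻²³ × 290 × 1.92×10² × 8.06×10⁶ = 2.48×10⁻¹¹ V²
V_n = √(2.48×10⁻¹¹) = 4.98×10⁻⁶ V = 4.98 µV

4.98 µV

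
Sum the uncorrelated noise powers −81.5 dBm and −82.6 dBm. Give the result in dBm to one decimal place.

Convert to linear, add, convert back:
P₁ = 7.08×10⁻¹² W, P₂ = 5.50×10⁻¹² W
P_tot = 1.26×10⁻¹¹ W → 10 log₁₀(P_tot / 10⁻³) = −79.0 dBm

−79.0 dBm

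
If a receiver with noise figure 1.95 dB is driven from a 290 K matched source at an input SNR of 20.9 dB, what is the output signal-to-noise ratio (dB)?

18.95 dB

By definition F = SNR_in/SNR_out, so in dB: SNR_out = SNR_in − NF
SNR_out = 20.9 − 1.95 = 18.95 dB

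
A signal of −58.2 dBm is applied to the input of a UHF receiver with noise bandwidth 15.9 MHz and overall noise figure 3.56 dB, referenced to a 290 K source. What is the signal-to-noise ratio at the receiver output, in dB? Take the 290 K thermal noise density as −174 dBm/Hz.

40.2 dB

Noise floor: N = −174 + 10 log₁₀(B) + NF
10 log₁₀(1.59×10⁷) = 72.01 dB
N = −174 + 72.01 + 3.56 = −98.43 dBm
SNR = P_sig − N = −58.2 − (−98.43) = 40.23 dB → 40.2 dB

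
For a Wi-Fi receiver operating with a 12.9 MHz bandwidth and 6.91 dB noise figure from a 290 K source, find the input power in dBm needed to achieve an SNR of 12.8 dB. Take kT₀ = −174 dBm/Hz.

Sensitivity = −174 + 10 log₁₀(B) + NF + SNR_min
= −174 + 71.11 + 6.91 + 12.8
= −83.18 dBm → −83.2 dBm

−83.2 dBm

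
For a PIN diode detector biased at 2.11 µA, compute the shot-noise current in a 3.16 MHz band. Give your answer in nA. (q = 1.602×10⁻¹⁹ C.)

1.46 nA

I_n = √(2qI·B)
2qI·B = 2 × 1.602×10⁻¹⁹ × 2.11×10⁻⁶ × 3.16×10⁶ = 2.14×10⁻¹⁸ A²
I_n = √(2.14×10⁻¹⁸) = 1.46×10⁻⁹ A = 1.46 nA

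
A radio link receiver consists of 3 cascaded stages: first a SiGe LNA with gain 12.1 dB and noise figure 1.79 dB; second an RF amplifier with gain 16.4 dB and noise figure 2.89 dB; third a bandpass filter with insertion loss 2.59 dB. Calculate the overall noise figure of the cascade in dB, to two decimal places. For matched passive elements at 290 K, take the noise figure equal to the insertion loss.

1.96 dB

Convert to linear (a loss of L dB is a gain of −L dB): F_i = 10^(NF_i/10), G_i = 10^(G_i,dB/10)
  Stage 1: F_1 = 10^(1.79/10) = 1.510, G_1 = 10^(12.1/10) = 16.22
  Stage 2: F_2 = 10^(2.89/10) = 1.945, G_2 = 10^(16.4/10) = 43.65
  Stage 3: F_3 = 10^(2.59/10) = 1.816, G_3 = 10^(−2.59/10) = 0.5508
Friis cascade:
  F = 1.510 + (1.945 − 1)/16.22 + (1.816 − 1)/707.9 = 1.570
NF = 10 log₁₀(1.570) = 1.96 dB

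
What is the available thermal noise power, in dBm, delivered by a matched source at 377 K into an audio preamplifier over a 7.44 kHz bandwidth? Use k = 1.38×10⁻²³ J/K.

P_n = kTB = 1.38×10⁻²³ × 377 × 7.44×10³ = 3.87×10⁻¹⁷ W
In dBm: 10 log₁₀(3.87×10⁻¹⁷ / 10⁻³) = −134.1 dBm

−134.1 dBm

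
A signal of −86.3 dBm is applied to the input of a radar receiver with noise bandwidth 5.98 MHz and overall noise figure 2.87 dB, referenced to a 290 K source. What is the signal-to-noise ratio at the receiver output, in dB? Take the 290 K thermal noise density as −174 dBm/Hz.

17.1 dB

Noise floor: N = −174 + 10 log₁₀(B) + NF
10 log₁₀(5.98×10⁶) = 67.77 dB
N = −174 + 67.77 + 2.87 = −103.36 dBm
SNR = P_sig − N = −86.3 − (−103.36) = 17.06 dB → 17.1 dB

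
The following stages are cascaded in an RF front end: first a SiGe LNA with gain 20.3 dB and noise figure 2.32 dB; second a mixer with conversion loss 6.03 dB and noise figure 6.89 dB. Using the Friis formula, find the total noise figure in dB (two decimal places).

2.41 dB

Convert to linear (a loss of L dB is a gain of −L dB): F_i = 10^(NF_i/10), G_i = 10^(G_i,dB/10)
  Stage 1: F_1 = 10^(2.32/10) = 1.706, G_1 = 10^(20.3/10) = 107.2
  Stage 2: F_2 = 10^(6.89/10) = 4.887, G_2 = 10^(−6.03/10) = 0.2495
Friis cascade:
  F = 1.706 + (4.887 − 1)/107.2 = 1.742
NF = 10 log₁₀(1.742) = 2.41 dB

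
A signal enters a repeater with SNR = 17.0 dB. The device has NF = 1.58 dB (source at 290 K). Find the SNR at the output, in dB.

15.42 dB

By definition F = SNR_in/SNR_out, so in dB: SNR_out = SNR_in − NF
SNR_out = 17.0 − 1.58 = 15.42 dB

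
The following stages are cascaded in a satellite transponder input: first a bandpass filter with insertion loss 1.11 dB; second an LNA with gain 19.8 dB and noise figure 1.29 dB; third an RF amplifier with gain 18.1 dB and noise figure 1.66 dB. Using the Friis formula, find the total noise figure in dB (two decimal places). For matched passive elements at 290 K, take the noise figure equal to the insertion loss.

Convert to linear (a loss of L dB is a gain of −L dB): F_i = 10^(NF_i/10), G_i = 10^(G_i,dB/10)
  Stage 1: F_1 = 10^(1.11/10) = 1.291, G_1 = 10^(−1.11/10) = 0.7745
  Stage 2: F_2 = 10^(1.29/10) = 1.346, G_2 = 10^(19.8/10) = 95.50
  Stage 3: F_3 = 10^(1.66/10) = 1.466, G_3 = 10^(18.1/10) = 64.57
Friis cascade:
  F = 1.291 + (1.346 − 1)/0.7745 + (1.466 − 1)/73.96 = 1.744
NF = 10 log₁₀(1.744) = 2.42 dB

2.42 dB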